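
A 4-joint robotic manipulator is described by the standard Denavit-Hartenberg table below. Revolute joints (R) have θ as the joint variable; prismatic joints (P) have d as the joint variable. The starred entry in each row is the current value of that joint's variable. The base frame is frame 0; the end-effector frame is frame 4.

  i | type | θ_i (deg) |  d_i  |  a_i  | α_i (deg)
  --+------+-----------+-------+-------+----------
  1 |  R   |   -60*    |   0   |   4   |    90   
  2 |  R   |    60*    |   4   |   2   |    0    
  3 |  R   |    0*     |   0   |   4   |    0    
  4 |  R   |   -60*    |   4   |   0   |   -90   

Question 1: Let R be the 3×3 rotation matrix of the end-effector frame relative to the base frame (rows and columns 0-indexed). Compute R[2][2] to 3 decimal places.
End-effector z-axis (col 2 of R) = (-0.0000,-0.0000,1.0000)
R[2][2] = 1.0000

1.000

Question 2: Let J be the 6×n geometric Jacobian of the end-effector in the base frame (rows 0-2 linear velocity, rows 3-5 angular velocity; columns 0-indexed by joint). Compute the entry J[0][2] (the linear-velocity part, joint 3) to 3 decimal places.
-1.732

axis z_2 = (-0.8660,-0.5000,0.0000); lever o_n−o_2 = (-2.4641,-3.7321,3.4641)
cross product → J_v[:, 2] = (-1.7321,3.0000,2.0000)
J_ω[:, 2] = z_2
entry J[0][2] = -1.7321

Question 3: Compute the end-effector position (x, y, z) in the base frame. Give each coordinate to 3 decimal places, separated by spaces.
after link 1: o_1 = (2.0000, -3.4641, 0.0000)
after link 2: o_2 = (-0.9641, -6.3301, 1.7321)
after link 3: o_3 = (0.0359, -8.0622, 5.1962)
after link 4: o_4 = (-3.4282, -10.0622, 5.1962)

-3.428 -10.062 5.196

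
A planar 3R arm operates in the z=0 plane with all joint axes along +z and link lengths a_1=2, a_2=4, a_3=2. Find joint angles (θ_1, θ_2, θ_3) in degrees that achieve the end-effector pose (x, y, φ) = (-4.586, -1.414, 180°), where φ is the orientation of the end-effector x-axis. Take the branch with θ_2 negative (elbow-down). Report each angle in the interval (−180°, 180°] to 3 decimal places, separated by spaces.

-45.009 -134.997 0.006

wrist centre = target − a_3·(cos φ, sin φ) = (-2.5860, -1.4140)
cos θ_2 = (8.6868−2²−4²)/(2·2·4) = -0.7071; θ_2 = -134.9975° (elbow-down)
β = atan2(-1.4140,-2.5860) = -151.3306°; ψ = atan2(-2.8286,-0.8283) = -106.3219°
θ_1 = β − ψ = -45.0087°
θ_3 = φ − θ_1 − θ_2 = 0.0061° (wrapped to (-180°,180°])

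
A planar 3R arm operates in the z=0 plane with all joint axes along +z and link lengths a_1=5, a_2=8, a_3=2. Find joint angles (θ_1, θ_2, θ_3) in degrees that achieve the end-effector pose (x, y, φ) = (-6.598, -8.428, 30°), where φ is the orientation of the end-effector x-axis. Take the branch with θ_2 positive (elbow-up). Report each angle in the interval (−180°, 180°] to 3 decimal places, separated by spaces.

wrist centre = target − a_3·(cos φ, sin φ) = (-8.3301, -9.4280)
cos θ_2 = (158.2769−5²−8²)/(2·5·8) = 0.8660; θ_2 = 30.0073° (elbow-up)
β = atan2(-9.4280,-8.3301) = -131.4620°; ψ = atan2(4.0009,11.9277) = 18.5429°
θ_1 = β − ψ = -150.0049°
θ_3 = φ − θ_1 − θ_2 = 149.9976° (wrapped to (-180°,180°])

-150.005 30.007 149.998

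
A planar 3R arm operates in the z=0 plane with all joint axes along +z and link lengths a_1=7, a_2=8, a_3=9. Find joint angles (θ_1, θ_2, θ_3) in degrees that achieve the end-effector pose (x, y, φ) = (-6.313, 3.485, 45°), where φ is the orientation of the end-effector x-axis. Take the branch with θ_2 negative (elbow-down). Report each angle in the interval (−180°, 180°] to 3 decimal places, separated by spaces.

-134.999 -60.004 -119.998

wrist centre = target − a_3·(cos φ, sin φ) = (-12.6770, -2.8790)
cos θ_2 = (168.9938−7²−8²)/(2·7·8) = 0.4999; θ_2 = -60.0037° (elbow-down)
β = atan2(-2.8790,-12.6770) = -167.2050°; ψ = atan2(-6.9285,10.9996) = -32.2062°
θ_1 = β − ψ = -134.9988°
θ_3 = φ − θ_1 − θ_2 = -119.9975° (wrapped to (-180°,180°])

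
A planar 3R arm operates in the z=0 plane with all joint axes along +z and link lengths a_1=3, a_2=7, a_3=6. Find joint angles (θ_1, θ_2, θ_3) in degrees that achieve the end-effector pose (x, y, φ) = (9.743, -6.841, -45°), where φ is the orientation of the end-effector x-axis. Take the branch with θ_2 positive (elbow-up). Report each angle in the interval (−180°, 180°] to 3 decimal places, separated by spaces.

wrist centre = target − a_3·(cos φ, sin φ) = (5.5004, -2.5984)
cos θ_2 = (37.0054−3²−7²)/(2·3·7) = -0.4999; θ_2 = 119.9915° (elbow-up)
β = atan2(-2.5984,5.5004) = -25.2860°; ψ = atan2(6.0627,-0.4991) = 94.7061°
θ_1 = β − ψ = -119.9921°
θ_3 = φ − θ_1 − θ_2 = -44.9994° (wrapped to (-180°,180°])

-119.992 119.991 -44.999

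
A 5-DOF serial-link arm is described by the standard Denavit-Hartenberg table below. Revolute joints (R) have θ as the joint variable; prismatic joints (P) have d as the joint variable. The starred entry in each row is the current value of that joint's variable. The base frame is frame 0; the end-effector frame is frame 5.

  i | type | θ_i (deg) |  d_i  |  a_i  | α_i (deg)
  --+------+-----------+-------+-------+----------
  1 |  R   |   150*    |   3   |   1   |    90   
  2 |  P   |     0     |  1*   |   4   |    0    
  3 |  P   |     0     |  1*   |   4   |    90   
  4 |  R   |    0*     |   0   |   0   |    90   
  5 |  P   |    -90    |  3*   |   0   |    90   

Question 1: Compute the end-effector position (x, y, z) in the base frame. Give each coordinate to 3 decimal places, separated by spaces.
after link 1: o_1 = (-0.8660, 0.5000, 3.0000)
after link 2: o_2 = (-3.8301, 3.3660, 3.0000)
after link 3: o_3 = (-6.7942, 6.2321, 3.0000)
after link 4: o_4 = (-6.7942, 6.2321, 3.0000)
after link 5: o_5 = (-8.2942, 3.6340, 3.0000)

-8.294 3.634 3.000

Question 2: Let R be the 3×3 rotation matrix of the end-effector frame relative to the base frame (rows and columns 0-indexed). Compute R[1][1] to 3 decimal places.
-0.866

End-effector y-axis (col 1 of R) = (-0.5000,-0.8660,-0.0000)
R[1][1] = -0.8660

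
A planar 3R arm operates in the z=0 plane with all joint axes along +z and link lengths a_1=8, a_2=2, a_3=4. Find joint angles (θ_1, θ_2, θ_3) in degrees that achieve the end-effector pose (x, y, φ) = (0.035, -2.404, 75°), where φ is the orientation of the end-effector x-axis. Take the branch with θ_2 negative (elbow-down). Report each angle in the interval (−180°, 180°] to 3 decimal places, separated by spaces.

wrist centre = target − a_3·(cos φ, sin φ) = (-1.0003, -6.2677)
cos θ_2 = (40.2847−8²−2²)/(2·8·2) = -0.8661; θ_2 = -150.0091° (elbow-down)
β = atan2(-6.2677,-1.0003) = -99.0675°; ψ = atan2(-0.9997,6.2678) = -9.0625°
θ_1 = β − ψ = -90.0050°
θ_3 = φ − θ_1 − θ_2 = -44.9859° (wrapped to (-180°,180°])

-90.005 -150.009 -44.986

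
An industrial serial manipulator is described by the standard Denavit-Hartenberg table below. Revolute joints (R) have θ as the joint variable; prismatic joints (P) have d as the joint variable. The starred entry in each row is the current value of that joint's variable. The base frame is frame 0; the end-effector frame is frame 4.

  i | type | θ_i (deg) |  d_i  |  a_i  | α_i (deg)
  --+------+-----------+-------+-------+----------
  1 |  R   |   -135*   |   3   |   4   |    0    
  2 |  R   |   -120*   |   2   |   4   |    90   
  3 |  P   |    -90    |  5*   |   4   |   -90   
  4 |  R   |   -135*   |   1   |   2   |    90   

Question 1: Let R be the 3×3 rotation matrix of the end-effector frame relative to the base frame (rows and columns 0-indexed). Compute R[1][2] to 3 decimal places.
-0.183

End-effector z-axis (col 2 of R) = (-0.6830,-0.1830,0.7071)
R[1][2] = -0.1830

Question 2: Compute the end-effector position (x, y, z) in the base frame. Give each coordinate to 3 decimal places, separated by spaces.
after link 1: o_1 = (-2.8284, -2.8284, 3.0000)
after link 2: o_2 = (-3.8637, 1.0353, 5.0000)
after link 3: o_3 = (0.9659, 2.3294, 1.0000)
after link 4: o_4 = (2.0731, 3.6613, 2.4142)

2.073 3.661 2.414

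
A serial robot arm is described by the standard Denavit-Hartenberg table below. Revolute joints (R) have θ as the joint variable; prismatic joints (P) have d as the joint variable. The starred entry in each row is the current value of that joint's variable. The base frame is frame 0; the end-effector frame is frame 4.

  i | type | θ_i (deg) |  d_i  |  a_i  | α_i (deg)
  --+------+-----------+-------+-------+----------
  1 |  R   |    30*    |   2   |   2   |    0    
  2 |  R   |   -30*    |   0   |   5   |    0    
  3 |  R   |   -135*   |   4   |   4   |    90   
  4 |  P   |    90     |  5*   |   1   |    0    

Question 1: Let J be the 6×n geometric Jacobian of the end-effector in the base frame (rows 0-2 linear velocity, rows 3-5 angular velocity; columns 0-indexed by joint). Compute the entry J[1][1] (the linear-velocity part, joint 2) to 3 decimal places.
-1.364

axis z_1 = (0.0000,0.0000,1.0000); lever o_n−o_1 = (-1.3640,0.7071,5.0000)
cross product → J_v[:, 1] = (-0.7071,-1.3640,0.0000)
J_ω[:, 1] = z_1
entry J[1][1] = -1.3640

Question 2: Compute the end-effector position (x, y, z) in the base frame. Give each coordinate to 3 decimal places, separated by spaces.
after link 1: o_1 = (1.7321, 1.0000, 2.0000)
after link 2: o_2 = (6.7321, 1.0000, 2.0000)
after link 3: o_3 = (3.9036, -1.8284, 6.0000)
after link 4: o_4 = (0.3681, 1.7071, 7.0000)

0.368 1.707 7.000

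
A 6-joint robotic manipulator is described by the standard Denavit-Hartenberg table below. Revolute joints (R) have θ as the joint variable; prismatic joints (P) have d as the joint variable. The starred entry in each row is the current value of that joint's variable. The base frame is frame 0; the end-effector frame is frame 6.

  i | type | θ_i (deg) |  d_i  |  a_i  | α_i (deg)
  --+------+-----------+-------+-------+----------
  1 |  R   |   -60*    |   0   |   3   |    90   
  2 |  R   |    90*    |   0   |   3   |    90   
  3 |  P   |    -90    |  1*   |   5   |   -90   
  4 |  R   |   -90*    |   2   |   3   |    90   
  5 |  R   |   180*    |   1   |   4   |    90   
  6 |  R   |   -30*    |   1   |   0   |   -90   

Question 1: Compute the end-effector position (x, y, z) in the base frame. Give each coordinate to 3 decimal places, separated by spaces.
4.964 -0.598 6.000

after link 1: o_1 = (1.5000, -2.5981, 0.0000)
after link 2: o_2 = (1.5000, -2.5981, 3.0000)
after link 3: o_3 = (6.3301, -0.9641, 3.0000)
after link 4: o_4 = (7.8301, -3.5622, 5.0000)
after link 5: o_5 = (4.9641, -0.5981, 5.0000)
after link 6: o_6 = (4.9641, -0.5981, 6.0000)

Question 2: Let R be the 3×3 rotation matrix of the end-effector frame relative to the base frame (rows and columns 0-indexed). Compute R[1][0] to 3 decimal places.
1.000

End-effector x-axis (col 0 of R) = (-0.0000,1.0000,0.0000)
R[1][0] = 1.0000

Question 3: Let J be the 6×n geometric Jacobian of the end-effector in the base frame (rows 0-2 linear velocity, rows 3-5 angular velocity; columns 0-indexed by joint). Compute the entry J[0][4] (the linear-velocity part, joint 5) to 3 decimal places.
-0.500

axis z_4 = (-0.8660,-0.5000,0.0000); lever o_n−o_4 = (-2.8660,2.9641,1.0000)
cross product → J_v[:, 4] = (-0.5000,0.8660,-4.0000)
J_ω[:, 4] = z_4
entry J[0][4] = -0.5000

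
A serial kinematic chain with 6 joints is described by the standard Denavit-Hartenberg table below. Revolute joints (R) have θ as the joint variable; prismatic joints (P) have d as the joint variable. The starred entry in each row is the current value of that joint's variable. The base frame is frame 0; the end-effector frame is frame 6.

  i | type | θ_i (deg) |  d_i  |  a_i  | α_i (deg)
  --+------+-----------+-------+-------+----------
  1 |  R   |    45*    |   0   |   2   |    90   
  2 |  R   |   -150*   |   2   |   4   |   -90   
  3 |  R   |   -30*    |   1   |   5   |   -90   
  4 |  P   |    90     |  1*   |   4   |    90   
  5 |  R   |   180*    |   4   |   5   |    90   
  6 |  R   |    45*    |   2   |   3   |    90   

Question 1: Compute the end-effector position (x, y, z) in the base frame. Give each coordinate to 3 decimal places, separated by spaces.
after link 1: o_1 = (1.4142, 1.4142, 0.0000)
after link 2: o_2 = (0.3789, -2.4495, -2.0000)
after link 3: o_3 = (-0.1514, -6.5154, -5.0311)
after link 4: o_4 = (-2.4842, -7.6234, -1.8170)
after link 5: o_5 = (-1.4235, -9.3911, -7.8792)
after link 6: o_6 = (-2.8856, -9.9038, -11.1348)

-2.886 -9.904 -11.135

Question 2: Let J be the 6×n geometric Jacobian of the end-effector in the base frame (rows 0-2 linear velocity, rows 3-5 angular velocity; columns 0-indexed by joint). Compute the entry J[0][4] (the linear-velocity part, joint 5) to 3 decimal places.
axis z_4 = (-0.1768,-0.8839,-0.4330); lever o_n−o_4 = (-0.4015,-2.2804,-9.3179)
cross product → J_v[:, 4] = (7.2485,-1.4733,0.0483)
J_ω[:, 4] = z_4
entry J[0][4] = 7.2485

7.248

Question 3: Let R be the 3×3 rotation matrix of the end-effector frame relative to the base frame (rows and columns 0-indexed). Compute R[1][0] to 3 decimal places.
End-effector x-axis (col 0 of R) = (0.1250,-0.3750,-0.9186)
R[1][0] = -0.3750

-0.375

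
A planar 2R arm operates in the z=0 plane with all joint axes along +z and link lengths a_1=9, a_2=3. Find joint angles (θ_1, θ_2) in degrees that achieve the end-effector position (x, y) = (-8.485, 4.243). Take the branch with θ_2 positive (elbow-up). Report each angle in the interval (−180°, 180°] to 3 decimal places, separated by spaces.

cos θ_2 = (89.9983−9²−3²)/(2·9·3) = -0.0000; θ_2 = 90.0018° (elbow-up)
β = atan2(4.2430,-8.4850) = 153.4322°; ψ = atan2(3.0000,8.9999) = 18.4351°
θ_1 = β − ψ = 134.9971°

134.997 90.002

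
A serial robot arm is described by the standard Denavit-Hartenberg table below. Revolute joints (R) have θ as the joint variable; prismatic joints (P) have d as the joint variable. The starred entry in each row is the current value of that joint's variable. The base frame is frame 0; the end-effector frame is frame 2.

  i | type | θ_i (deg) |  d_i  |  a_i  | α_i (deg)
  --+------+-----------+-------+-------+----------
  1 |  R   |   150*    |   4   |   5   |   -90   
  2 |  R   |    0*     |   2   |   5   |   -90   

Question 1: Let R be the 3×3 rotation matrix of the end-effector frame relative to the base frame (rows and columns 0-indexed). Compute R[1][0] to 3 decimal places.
0.500

End-effector x-axis (col 0 of R) = (-0.8660,0.5000,0.0000)
R[1][0] = 0.5000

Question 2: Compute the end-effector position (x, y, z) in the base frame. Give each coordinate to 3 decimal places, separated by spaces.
after link 1: o_1 = (-4.3301, 2.5000, 4.0000)
after link 2: o_2 = (-9.6603, 3.2679, 4.0000)

-9.660 3.268 4.000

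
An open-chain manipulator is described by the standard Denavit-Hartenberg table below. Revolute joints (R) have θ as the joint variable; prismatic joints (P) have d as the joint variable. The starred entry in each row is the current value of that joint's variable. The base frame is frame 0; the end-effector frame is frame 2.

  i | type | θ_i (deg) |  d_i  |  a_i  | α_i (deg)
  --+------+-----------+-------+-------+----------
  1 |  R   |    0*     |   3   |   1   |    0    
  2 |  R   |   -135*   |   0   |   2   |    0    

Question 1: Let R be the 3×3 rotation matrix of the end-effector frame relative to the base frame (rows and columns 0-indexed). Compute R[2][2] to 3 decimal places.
End-effector z-axis (col 2 of R) = (0.0000,0.0000,1.0000)
R[2][2] = 1.0000

1.000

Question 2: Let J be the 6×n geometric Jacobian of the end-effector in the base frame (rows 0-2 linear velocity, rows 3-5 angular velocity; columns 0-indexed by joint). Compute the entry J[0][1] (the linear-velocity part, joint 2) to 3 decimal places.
1.414

axis z_1 = (0.0000,0.0000,1.0000); lever o_n−o_1 = (-1.4142,-1.4142,0.0000)
cross product → J_v[:, 1] = (1.4142,-1.4142,0.0000)
J_ω[:, 1] = z_1
entry J[0][1] = 1.4142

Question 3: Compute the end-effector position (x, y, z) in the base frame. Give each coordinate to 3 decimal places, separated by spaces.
after link 1: o_1 = (1.0000, 0.0000, 3.0000)
after link 2: o_2 = (-0.4142, -1.4142, 3.0000)

-0.414 -1.414 3.000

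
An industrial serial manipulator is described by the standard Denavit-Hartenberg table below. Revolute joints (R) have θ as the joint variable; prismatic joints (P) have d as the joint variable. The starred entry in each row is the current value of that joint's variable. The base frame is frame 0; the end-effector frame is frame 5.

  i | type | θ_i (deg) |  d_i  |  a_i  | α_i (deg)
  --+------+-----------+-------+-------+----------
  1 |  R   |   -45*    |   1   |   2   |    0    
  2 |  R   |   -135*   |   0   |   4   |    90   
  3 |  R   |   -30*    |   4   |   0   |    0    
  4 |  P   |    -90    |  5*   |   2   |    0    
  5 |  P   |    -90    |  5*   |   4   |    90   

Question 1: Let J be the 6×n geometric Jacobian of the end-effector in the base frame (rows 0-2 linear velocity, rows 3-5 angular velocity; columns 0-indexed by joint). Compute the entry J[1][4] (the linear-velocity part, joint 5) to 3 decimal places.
1.000

prismatic axis z_4 = (-0.0000,1.0000,0.0000)
J_v[:, 4] = z_4; J_ω[:, 4] = (0,0,0)
entry J[1][4] = 1.0000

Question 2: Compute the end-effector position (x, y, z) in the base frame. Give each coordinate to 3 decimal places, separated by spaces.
1.878 12.586 1.268

after link 1: o_1 = (1.4142, -1.4142, 1.0000)
after link 2: o_2 = (-2.5858, -1.4142, 1.0000)
after link 3: o_3 = (-2.5858, 2.5858, 1.0000)
after link 4: o_4 = (-1.5858, 7.5858, -0.7321)
after link 5: o_5 = (1.8783, 12.5858, 1.2679)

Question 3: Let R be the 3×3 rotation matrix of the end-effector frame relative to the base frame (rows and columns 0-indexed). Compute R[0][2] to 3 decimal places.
-0.500

End-effector z-axis (col 2 of R) = (-0.5000,-0.0000,0.8660)
R[0][2] = -0.5000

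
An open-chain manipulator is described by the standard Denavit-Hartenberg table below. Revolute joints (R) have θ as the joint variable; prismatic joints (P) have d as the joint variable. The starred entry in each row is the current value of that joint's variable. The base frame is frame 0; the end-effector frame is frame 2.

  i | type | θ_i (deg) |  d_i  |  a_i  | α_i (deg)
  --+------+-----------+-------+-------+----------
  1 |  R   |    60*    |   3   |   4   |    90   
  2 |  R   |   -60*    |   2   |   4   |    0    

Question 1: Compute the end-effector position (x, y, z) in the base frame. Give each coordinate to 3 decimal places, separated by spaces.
4.732 4.196 -0.464

after link 1: o_1 = (2.0000, 3.4641, 3.0000)
after link 2: o_2 = (4.7321, 4.1962, -0.4641)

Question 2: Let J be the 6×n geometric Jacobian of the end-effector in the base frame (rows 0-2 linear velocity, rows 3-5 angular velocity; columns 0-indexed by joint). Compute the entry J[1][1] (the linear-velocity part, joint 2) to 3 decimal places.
axis z_1 = (0.8660,-0.5000,0.0000); lever o_n−o_1 = (2.7321,0.7321,-3.4641)
cross product → J_v[:, 1] = (1.7321,3.0000,2.0000)
J_ω[:, 1] = z_1
entry J[1][1] = 3.0000

3.000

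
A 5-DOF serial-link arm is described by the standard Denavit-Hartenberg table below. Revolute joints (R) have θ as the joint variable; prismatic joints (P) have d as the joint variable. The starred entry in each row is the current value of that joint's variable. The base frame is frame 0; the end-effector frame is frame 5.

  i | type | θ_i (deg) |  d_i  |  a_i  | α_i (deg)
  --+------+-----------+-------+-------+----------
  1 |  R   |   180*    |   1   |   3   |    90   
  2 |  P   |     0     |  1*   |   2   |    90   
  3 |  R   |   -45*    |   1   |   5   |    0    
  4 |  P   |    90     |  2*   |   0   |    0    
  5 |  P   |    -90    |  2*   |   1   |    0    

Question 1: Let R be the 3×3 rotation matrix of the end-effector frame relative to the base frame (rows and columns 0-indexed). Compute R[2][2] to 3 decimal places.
End-effector z-axis (col 2 of R) = (0.0000,0.0000,-1.0000)
R[2][2] = -1.0000

-1.000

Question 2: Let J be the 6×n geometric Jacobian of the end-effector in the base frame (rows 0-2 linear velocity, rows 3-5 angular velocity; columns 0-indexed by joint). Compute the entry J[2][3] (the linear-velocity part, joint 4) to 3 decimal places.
prismatic axis z_3 = (0.0000,0.0000,-1.0000)
J_v[:, 3] = z_3; J_ω[:, 3] = (0,0,0)
entry J[2][3] = -1.0000

-1.000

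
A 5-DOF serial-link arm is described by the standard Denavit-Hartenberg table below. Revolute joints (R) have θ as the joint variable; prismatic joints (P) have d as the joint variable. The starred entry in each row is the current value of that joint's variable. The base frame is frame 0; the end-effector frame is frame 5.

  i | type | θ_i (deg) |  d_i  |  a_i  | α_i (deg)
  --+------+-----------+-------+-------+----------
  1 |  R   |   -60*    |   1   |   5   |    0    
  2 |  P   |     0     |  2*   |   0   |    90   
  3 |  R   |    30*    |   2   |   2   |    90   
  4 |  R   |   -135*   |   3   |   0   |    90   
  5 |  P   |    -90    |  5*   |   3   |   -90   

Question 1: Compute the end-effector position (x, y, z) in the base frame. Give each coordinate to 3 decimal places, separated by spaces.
after link 1: o_1 = (2.5000, -4.3301, 1.0000)
after link 2: o_2 = (2.5000, -4.3301, 3.0000)
after link 3: o_3 = (1.6340, -6.8301, 4.0000)
after link 4: o_4 = (2.3840, -8.1292, 1.4019)
after link 5: o_5 = (-2.9588, -5.9462, 2.2322)

-2.959 -5.946 2.232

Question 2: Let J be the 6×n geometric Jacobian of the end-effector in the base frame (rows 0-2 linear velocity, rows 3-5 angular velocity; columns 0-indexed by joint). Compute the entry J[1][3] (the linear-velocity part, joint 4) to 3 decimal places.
4.419

axis z_3 = (0.2500,-0.4330,-0.8660); lever o_n−o_3 = (-4.5928,0.8839,-1.7678)
cross product → J_v[:, 3] = (1.5309,4.4194,-1.7678)
J_ω[:, 3] = z_3
entry J[1][3] = 4.4194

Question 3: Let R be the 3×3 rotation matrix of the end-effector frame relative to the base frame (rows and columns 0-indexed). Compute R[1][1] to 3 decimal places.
End-effector y-axis (col 1 of R) = (0.9186,-0.1768,0.3536)
R[1][1] = -0.1768

-0.177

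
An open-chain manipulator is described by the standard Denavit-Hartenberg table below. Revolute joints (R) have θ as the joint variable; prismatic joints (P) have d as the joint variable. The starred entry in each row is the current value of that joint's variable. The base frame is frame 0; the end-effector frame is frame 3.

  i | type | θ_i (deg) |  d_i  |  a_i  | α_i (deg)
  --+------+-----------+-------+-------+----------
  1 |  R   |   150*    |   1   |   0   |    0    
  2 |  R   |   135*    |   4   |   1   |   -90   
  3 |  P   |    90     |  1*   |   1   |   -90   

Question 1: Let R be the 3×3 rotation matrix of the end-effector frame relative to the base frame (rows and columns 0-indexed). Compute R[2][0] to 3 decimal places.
End-effector x-axis (col 0 of R) = (0.0000,-0.0000,-1.0000)
R[2][0] = -1.0000

-1.000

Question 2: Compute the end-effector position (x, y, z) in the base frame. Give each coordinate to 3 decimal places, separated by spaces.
after link 1: o_1 = (0.0000, 0.0000, 1.0000)
after link 2: o_2 = (0.2588, -0.9659, 5.0000)
after link 3: o_3 = (1.2247, -0.7071, 4.0000)

1.225 -0.707 4.000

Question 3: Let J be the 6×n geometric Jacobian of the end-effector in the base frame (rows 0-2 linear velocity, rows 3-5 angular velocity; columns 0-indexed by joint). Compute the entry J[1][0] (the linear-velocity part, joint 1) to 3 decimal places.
1.225

axis z_0 = ẑ; lever o_n−o_0 = (1.2247,-0.7071,4.0000)
cross product → J_v[:, 0] = (0.7071,1.2247,-0.0000)
J_ω[:, 0] = z_0
entry J[1][0] = 1.2247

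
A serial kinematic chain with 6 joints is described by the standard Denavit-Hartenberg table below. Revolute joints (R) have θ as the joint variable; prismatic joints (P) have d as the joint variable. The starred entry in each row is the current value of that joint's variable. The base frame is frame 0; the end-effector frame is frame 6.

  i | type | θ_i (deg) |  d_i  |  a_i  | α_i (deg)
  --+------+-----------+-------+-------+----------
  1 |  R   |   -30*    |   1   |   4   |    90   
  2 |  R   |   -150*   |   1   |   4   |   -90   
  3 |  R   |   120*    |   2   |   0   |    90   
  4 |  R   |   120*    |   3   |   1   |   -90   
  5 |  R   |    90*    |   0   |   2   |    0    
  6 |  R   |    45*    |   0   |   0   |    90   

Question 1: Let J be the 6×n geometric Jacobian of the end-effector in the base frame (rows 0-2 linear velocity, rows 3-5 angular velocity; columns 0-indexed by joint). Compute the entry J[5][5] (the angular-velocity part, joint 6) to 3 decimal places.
0.217

axis z_5 = (-0.9163,-0.3370,0.2165); lever o_n−o_5 = (0.0000,0.0000,0.0000)
cross product → J_v[:, 5] = (-0.0000,0.0000,0.0000)
J_ω[:, 5] = z_5
entry J[5][5] = 0.2165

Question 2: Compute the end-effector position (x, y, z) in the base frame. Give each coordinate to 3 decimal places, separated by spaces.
after link 1: o_1 = (3.4641, -2.0000, 1.0000)
after link 2: o_2 = (-0.0359, -1.1340, -1.0000)
after link 3: o_3 = (0.8301, -1.6340, -2.7321)
after link 4: o_4 = (-0.3974, 0.3068, -4.9061)
after link 5: o_5 = (0.4016, -1.3092, -4.0401)
after link 6: o_6 = (0.4016, -1.3092, -4.0401)

0.402 -1.309 -4.040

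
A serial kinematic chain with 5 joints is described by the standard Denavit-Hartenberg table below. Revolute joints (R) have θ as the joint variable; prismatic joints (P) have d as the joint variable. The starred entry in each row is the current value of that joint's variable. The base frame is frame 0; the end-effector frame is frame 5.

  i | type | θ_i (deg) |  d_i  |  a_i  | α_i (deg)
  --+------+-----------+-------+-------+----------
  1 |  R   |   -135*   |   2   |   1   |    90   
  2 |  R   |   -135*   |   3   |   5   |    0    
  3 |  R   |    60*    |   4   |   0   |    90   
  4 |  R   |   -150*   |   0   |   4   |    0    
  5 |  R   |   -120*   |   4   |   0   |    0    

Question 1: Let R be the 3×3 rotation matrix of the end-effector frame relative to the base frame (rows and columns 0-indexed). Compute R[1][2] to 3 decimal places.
0.683

End-effector z-axis (col 2 of R) = (0.6830,0.6830,-0.2588)
R[1][2] = 0.6830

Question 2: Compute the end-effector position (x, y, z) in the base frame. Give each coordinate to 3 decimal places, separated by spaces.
after link 1: o_1 = (-0.7071, -0.7071, 2.0000)
after link 2: o_2 = (-0.3284, 3.9142, -1.5355)
after link 3: o_3 = (-3.1569, 6.7426, -1.5355)
after link 4: o_4 = (-1.1087, 5.9624, 1.8105)
after link 5: o_5 = (1.6234, 8.6945, 0.7753)

1.623 8.694 0.775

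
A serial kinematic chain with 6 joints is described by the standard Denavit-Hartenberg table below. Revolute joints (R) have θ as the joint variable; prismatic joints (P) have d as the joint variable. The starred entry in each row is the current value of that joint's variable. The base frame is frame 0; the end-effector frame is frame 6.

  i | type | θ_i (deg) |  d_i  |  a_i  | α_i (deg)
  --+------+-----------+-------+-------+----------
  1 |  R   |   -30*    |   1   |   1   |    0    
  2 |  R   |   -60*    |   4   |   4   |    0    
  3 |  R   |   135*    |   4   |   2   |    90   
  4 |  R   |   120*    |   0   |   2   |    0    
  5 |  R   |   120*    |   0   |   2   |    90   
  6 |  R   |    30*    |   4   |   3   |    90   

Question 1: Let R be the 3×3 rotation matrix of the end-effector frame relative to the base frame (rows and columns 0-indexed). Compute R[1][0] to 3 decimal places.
End-effector x-axis (col 0 of R) = (0.0474,-0.6597,-0.7500)
R[1][0] = -0.6597

-0.660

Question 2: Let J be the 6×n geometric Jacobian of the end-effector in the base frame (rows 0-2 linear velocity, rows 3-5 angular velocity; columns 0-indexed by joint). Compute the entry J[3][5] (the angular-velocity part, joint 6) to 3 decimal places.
axis z_5 = (-0.6124,-0.6124,0.5000); lever o_n−o_5 = (-2.3074,-4.4287,-0.2500)
cross product → J_v[:, 5] = (2.3674,-1.3068,1.2990)
J_ω[:, 5] = z_5
entry J[3][5] = -0.6124

-0.612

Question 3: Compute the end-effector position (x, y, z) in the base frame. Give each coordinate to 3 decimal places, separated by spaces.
-1.441 -8.929 8.750

after link 1: o_1 = (0.8660, -0.5000, 1.0000)
after link 2: o_2 = (0.8660, -4.5000, 5.0000)
after link 3: o_3 = (2.2802, -3.0858, 9.0000)
after link 4: o_4 = (1.5731, -3.7929, 10.7321)
after link 5: o_5 = (0.8660, -4.5000, 9.0000)
after link 6: o_6 = (-1.4414, -8.9287, 8.7500)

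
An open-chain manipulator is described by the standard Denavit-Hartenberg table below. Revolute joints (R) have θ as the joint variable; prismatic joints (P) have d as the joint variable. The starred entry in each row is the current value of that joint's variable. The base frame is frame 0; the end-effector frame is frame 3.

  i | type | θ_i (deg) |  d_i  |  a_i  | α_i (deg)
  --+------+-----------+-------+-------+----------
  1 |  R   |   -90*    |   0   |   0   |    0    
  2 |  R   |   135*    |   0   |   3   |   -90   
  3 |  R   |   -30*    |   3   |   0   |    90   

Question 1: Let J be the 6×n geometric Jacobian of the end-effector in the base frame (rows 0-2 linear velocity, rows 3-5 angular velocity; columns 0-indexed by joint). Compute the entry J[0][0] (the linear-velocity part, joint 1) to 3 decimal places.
axis z_0 = ẑ; lever o_n−o_0 = (0.0000,4.2426,0.0000)
cross product → J_v[:, 0] = (-4.2426,0.0000,0.0000)
J_ω[:, 0] = z_0
entry J[0][0] = -4.2426

-4.243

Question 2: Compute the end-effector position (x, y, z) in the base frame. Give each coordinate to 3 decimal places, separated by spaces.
0.000 4.243 0.000

after link 1: o_1 = (0.0000, 0.0000, 0.0000)
after link 2: o_2 = (2.1213, 2.1213, 0.0000)
after link 3: o_3 = (0.0000, 4.2426, 0.0000)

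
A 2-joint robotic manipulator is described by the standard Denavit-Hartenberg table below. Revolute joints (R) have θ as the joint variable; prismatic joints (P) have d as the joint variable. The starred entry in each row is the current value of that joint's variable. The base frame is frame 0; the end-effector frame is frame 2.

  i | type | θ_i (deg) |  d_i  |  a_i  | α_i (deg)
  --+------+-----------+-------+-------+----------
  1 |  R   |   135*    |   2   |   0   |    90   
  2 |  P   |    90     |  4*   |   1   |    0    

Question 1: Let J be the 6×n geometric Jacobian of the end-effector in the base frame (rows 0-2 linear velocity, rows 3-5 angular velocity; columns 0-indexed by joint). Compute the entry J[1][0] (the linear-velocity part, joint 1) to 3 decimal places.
2.828

axis z_0 = ẑ; lever o_n−o_0 = (2.8284,2.8284,3.0000)
cross product → J_v[:, 0] = (-2.8284,2.8284,0.0000)
J_ω[:, 0] = z_0
entry J[1][0] = 2.8284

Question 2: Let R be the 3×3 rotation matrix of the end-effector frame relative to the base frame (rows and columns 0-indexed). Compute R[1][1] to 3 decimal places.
End-effector y-axis (col 1 of R) = (0.7071,-0.7071,0.0000)
R[1][1] = -0.7071

-0.707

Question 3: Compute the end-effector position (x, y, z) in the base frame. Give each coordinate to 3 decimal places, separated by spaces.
after link 1: o_1 = (0.0000, 0.0000, 2.0000)
after link 2: o_2 = (2.8284, 2.8284, 3.0000)

2.828 2.828 3.000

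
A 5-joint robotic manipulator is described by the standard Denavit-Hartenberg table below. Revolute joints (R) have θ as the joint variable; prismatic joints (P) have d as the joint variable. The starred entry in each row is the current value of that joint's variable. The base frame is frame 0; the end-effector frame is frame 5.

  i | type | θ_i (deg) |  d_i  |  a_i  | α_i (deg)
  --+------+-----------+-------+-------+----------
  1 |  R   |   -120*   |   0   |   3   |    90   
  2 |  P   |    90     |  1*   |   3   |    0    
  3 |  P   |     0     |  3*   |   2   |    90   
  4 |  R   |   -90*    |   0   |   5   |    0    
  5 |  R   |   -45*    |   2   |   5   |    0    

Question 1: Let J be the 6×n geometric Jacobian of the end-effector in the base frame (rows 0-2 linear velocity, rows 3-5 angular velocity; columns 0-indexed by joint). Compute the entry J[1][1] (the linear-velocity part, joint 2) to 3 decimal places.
0.500

prismatic axis z_1 = (-0.8660,0.5000,0.0000)
J_v[:, 1] = z_1; J_ω[:, 1] = (0,0,0)
entry J[1][1] = 0.5000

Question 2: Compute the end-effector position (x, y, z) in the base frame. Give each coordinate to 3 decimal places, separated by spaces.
after link 1: o_1 = (-1.5000, -2.5981, 0.0000)
after link 2: o_2 = (-2.3660, -2.0981, 3.0000)
after link 3: o_3 = (-4.9641, -0.5981, 5.0000)
after link 4: o_4 = (-0.6340, -3.0981, 5.0000)
after link 5: o_5 = (1.4279, -6.5979, 1.4645)

1.428 -6.598 1.464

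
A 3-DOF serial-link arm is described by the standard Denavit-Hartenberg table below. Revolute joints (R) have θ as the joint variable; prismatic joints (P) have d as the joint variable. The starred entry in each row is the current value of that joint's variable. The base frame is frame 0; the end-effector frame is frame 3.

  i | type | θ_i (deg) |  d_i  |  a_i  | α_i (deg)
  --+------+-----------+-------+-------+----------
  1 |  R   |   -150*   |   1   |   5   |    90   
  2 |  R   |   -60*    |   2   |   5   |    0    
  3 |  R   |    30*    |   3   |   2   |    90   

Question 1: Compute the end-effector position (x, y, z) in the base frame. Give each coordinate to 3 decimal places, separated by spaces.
-10.495 -0.286 -4.330

after link 1: o_1 = (-4.3301, -2.5000, 1.0000)
after link 2: o_2 = (-7.4952, -2.0179, -3.3301)
after link 3: o_3 = (-10.4952, -0.2859, -4.3301)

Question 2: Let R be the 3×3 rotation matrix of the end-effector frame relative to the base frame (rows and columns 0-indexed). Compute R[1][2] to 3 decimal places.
0.250

End-effector z-axis (col 2 of R) = (0.4330,0.2500,-0.8660)
R[1][2] = 0.2500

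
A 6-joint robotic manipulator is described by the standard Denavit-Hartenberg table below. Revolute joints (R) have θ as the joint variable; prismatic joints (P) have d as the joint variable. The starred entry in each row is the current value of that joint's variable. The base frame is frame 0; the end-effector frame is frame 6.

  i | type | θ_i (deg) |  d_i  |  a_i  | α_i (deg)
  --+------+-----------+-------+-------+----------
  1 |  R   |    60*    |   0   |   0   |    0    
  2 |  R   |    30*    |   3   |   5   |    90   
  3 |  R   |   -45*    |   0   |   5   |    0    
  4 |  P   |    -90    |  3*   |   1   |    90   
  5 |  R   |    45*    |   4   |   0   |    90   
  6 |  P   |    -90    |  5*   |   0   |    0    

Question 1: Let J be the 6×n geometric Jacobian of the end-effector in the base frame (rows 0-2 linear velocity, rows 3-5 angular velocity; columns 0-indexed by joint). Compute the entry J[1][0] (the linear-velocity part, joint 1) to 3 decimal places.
axis z_0 = ẑ; lever o_n−o_0 = (-0.5355,2.5000,-0.9142)
cross product → J_v[:, 0] = (-2.5000,-0.5355,0.0000)
J_ω[:, 0] = z_0
entry J[1][0] = -0.5355

-0.536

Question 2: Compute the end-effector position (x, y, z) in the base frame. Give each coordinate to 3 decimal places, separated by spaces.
after link 1: o_1 = (0.0000, 0.0000, 0.0000)
after link 2: o_2 = (0.0000, 5.0000, 3.0000)
after link 3: o_3 = (0.0000, 8.5355, -0.5355)
after link 4: o_4 = (3.0000, 7.8284, -1.2426)
after link 5: o_5 = (3.0000, 5.0000, 1.5858)
after link 6: o_6 = (-0.5355, 2.5000, -0.9142)

-0.536 2.500 -0.914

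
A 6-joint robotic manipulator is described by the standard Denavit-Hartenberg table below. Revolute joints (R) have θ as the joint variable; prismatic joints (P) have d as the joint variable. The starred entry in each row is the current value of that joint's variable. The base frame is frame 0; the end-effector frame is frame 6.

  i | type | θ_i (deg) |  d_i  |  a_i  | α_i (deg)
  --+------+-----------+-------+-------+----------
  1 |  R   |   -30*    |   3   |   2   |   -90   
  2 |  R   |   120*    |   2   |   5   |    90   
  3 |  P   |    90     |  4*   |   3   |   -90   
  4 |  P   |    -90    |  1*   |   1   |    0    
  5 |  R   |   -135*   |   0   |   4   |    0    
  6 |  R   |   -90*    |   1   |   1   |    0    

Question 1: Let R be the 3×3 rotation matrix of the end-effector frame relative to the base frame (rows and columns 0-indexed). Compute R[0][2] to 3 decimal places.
0.433

End-effector z-axis (col 2 of R) = (0.4330,-0.2500,0.8660)
R[0][2] = 0.4330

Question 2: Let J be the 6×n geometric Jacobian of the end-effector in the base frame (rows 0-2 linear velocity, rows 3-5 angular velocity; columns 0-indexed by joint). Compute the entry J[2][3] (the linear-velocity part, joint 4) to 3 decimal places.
prismatic axis z_3 = (0.4330,-0.2500,0.8660)
J_v[:, 3] = z_3; J_ω[:, 3] = (0,0,0)
entry J[2][3] = 0.8660

0.866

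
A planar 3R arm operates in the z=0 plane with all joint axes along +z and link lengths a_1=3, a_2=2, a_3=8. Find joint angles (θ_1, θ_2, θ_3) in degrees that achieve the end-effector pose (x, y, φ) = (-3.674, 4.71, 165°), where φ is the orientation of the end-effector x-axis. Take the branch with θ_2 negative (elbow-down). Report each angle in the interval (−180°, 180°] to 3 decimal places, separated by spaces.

44.986 -29.957 149.971

wrist centre = target − a_3·(cos φ, sin φ) = (4.0534, 2.6394)
cos θ_2 = (23.3968−3²−2²)/(2·3·2) = 0.8664; θ_2 = -29.9572° (elbow-down)
β = atan2(2.6394,4.0534) = 33.0709°; ψ = atan2(-0.9987,4.7328) = -11.9156°
θ_1 = β − ψ = 44.9865°
θ_3 = φ − θ_1 − θ_2 = 149.9707° (wrapped to (-180°,180°])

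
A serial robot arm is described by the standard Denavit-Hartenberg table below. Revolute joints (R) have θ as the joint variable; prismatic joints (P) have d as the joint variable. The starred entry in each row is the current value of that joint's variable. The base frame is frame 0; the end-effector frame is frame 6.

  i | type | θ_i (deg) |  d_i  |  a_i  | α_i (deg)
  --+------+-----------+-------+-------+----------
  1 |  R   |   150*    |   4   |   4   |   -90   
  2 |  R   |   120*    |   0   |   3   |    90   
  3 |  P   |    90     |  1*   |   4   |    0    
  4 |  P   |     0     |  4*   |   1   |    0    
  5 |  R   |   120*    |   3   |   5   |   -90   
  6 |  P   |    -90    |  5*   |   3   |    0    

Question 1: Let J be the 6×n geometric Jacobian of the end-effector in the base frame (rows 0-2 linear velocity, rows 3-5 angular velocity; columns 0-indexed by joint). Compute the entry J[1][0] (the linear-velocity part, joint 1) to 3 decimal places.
axis z_0 = ẑ; lever o_n−o_0 = (-10.2925,8.0556,-2.5131)
cross product → J_v[:, 0] = (-8.0556,-10.2925,0.0000)
J_ω[:, 0] = z_0
entry J[1][0] = -10.2925

-10.292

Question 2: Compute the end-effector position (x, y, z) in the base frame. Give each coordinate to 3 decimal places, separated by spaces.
after link 1: o_1 = (-3.4641, 2.0000, 4.0000)
after link 2: o_2 = (-2.1651, 1.2500, 1.4019)
after link 3: o_3 = (-4.9151, -1.7811, 0.9019)
after link 4: o_4 = (-8.4151, -0.9151, -1.0981)
after link 5: o_5 = (-11.2901, 3.6316, 1.1519)
after link 6: o_6 = (-10.2925, 8.0556, -2.5131)

-10.292 8.056 -2.513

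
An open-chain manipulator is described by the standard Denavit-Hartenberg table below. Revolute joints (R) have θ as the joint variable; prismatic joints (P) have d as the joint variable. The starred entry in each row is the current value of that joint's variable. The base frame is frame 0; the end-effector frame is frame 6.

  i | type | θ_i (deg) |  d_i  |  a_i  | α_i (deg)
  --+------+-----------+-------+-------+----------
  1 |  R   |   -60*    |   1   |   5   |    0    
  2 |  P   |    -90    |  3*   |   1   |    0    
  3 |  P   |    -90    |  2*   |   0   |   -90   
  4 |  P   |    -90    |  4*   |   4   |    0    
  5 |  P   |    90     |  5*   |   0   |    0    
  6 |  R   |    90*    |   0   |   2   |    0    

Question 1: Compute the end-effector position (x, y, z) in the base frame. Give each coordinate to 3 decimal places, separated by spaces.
after link 1: o_1 = (2.5000, -4.3301, 1.0000)
after link 2: o_2 = (1.6340, -4.8301, 4.0000)
after link 3: o_3 = (1.6340, -4.8301, 6.0000)
after link 4: o_4 = (-1.8301, -6.8301, 10.0000)
after link 5: o_5 = (-6.1603, -9.3301, 10.0000)
after link 6: o_6 = (-6.1603, -9.3301, 8.0000)

-6.160 -9.330 8.000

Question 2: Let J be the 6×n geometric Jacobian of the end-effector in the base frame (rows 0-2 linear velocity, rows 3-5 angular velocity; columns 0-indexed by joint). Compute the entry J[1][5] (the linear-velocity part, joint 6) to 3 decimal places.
axis z_5 = (-0.8660,-0.5000,0.0000); lever o_n−o_5 = (0.0000,0.0000,-2.0000)
cross product → J_v[:, 5] = (1.0000,-1.7321,0.0000)
J_ω[:, 5] = z_5
entry J[1][5] = -1.7321

-1.732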